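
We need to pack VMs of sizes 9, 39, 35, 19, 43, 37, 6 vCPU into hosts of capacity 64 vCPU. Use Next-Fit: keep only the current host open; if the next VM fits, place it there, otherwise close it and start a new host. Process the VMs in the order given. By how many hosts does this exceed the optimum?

Next-Fit: [9,39] [35,19] [43] [37,6] → 4 hosts.
4 VMs exceed 32 vCPU (half the capacity), and no two of those can share a host, so at least 4 hosts are needed.
So 4 is already optimal.

0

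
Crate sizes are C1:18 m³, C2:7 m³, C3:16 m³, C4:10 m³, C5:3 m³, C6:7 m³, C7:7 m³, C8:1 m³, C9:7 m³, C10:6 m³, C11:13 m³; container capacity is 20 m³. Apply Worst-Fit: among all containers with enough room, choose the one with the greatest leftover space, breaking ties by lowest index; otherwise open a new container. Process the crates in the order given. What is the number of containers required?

6 containers

container 1: place C1 (18 m³), 2 m³ left
container 2: place C2 (7 m³), 13 m³ left
container 3: place C3 (16 m³), 4 m³ left
container 2: place C4 (10 m³), 3 m³ left
container 3: place C5 (3 m³), 1 m³ left
container 4: place C6 (7 m³), 13 m³ left
container 4: place C7 (7 m³), 6 m³ left
container 4: place C8 (1 m³), 5 m³ left
container 5: place C9 (7 m³), 13 m³ left
container 5: place C10 (6 m³), 7 m³ left
container 6: place C11 (13 m³), 7 m³ left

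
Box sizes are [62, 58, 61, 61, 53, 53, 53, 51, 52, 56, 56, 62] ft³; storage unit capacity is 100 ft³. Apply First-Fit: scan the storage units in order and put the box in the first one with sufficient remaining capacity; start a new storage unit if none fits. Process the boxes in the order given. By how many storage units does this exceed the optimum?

0

First-Fit: [62] [58] [61] [61] [53] [53] [53] [51] [52] [56] [56] [62] → 12 storage units.
12 boxes exceed 50 ft³ (half the capacity), and no two of those can share a storage unit, so at least 12 storage units are needed.
So 12 is already optimal.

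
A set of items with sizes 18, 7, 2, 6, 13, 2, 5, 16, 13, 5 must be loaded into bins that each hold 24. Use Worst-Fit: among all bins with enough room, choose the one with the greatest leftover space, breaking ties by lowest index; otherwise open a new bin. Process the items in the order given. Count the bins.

bin 1: place 18, 6 left
bin 2: place 7, 17 left
bin 2: place 2, 15 left
bin 2: place 6, 9 left
bin 3: place 13, 11 left
bin 3: place 2, 9 left
bin 2: place 5, 4 left
bin 4: place 16, 8 left
bin 5: place 13, 11 left
bin 5: place 5, 6 left

5 bins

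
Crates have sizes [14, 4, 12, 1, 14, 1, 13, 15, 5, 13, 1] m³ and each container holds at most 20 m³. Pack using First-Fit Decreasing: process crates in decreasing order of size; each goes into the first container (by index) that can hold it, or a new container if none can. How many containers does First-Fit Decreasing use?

6

Sorted descending: 15, 14, 14, 13, 13, 12, 5, 4, 1, 1, 1.
container 1: place 15 m³, 5 m³ left
container 2: place 14 m³, 6 m³ left
container 3: place 14 m³, 6 m³ left
container 4: place 13 m³, 7 m³ left
container 5: place 13 m³, 7 m³ left
container 6: place 12 m³, 8 m³ left
container 1: place 5 m³, 0 m³ left
container 2: place 4 m³, 2 m³ left
container 2: place 1 m³, 1 m³ left
container 2: place 1 m³, 0 m³ left
container 3: place 1 m³, 5 m³ left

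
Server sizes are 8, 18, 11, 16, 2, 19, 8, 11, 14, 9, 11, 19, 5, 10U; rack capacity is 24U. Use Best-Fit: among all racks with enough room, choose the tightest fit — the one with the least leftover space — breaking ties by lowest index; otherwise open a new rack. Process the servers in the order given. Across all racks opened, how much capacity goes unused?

31

Put 8U in rack 1; 16U remain.
Put 18U in rack 2; 6U remain.
Put 11U in rack 1; 5U remain.
Put 16U in rack 3; 8U remain.
Put 2U in rack 1; 3U remain.
Put 19U in rack 4; 5U remain.
Put 8U in rack 3; 0U remain.
Put 11U in rack 5; 13U remain.
Put 14U in rack 6; 10U remain.
Put 9U in rack 6; 1U remain.
Put 11U in rack 5; 2U remain.
Put 19U in rack 7; 5U remain.
Put 5U in rack 4; 0U remain.
Put 10U in rack 8; 14U remain.
8 racks × 24U = 192U; used 161U; unused 31U.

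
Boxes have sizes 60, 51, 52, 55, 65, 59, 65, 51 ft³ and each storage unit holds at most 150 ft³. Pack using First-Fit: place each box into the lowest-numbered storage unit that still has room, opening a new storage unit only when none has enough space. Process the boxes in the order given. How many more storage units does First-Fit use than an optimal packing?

First-Fit: [60,51] [52,55] [65,59] [65,51] → 4 storage units.
Total size 458 ft³; any packing needs at least ⌈458/150⌉ = 4 storage units.
So 4 is already optimal.

0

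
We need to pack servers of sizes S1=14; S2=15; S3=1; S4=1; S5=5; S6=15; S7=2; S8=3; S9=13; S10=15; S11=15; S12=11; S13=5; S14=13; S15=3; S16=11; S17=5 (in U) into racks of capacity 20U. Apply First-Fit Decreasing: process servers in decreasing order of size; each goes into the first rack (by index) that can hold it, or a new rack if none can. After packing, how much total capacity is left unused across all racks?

33

Sorted descending: 15, 15, 15, 15, 14, 13, 13, 11, 11, 5, 5, 5, 3, 3, 2, 1, 1.
15U → rack 1 (remaining 5U)
15U → rack 2 (remaining 5U)
15U → rack 3 (remaining 5U)
15U → rack 4 (remaining 5U)
14U → rack 5 (remaining 6U)
13U → rack 6 (remaining 7U)
13U → rack 7 (remaining 7U)
11U → rack 8 (remaining 9U)
11U → rack 9 (remaining 9U)
5U → rack 1 (remaining 0U)
5U → rack 2 (remaining 0U)
5U → rack 3 (remaining 0U)
3U → rack 4 (remaining 2U)
3U → rack 5 (remaining 3U)
2U → rack 4 (remaining 0U)
1U → rack 5 (remaining 2U)
1U → rack 5 (remaining 1U)
9 racks × 20U = 180U; used 147U; unused 33U.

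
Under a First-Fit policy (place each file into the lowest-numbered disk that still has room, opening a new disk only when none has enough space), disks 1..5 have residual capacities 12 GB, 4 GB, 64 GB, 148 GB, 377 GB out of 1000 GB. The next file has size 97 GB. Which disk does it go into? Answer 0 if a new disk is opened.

Disks with room: disk 4 (148 GB), disk 5 (377 GB).
The first with room is disk 4.

4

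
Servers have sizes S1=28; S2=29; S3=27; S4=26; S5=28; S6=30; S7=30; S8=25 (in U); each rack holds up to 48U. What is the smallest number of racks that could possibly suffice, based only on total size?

5

Total size = 28 + 29 + 27 + 26 + 28 + 30 + 30 + 25 = 223U.
⌈223 / 48⌉ = 5.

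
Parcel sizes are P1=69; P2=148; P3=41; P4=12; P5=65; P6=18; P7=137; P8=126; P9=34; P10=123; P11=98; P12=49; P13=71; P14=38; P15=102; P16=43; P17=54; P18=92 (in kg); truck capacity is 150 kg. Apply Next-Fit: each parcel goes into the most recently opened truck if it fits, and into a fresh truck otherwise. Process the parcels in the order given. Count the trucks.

P1 (69 kg) → truck 1 (remaining 81 kg)
P2 (148 kg) → truck 2 (remaining 2 kg)
P3 (41 kg) → truck 3 (remaining 109 kg)
P4 (12 kg) → truck 3 (remaining 97 kg)
P5 (65 kg) → truck 3 (remaining 32 kg)
P6 (18 kg) → truck 3 (remaining 14 kg)
P7 (137 kg) → truck 4 (remaining 13 kg)
P8 (126 kg) → truck 5 (remaining 24 kg)
P9 (34 kg) → truck 6 (remaining 116 kg)
P10 (123 kg) → truck 7 (remaining 27 kg)
P11 (98 kg) → truck 8 (remaining 52 kg)
P12 (49 kg) → truck 8 (remaining 3 kg)
P13 (71 kg) → truck 9 (remaining 79 kg)
P14 (38 kg) → truck 9 (remaining 41 kg)
P15 (102 kg) → truck 10 (remaining 48 kg)
P16 (43 kg) → truck 10 (remaining 5 kg)
P17 (54 kg) → truck 11 (remaining 96 kg)
P18 (92 kg) → truck 11 (remaining 4 kg)
Final trucks: [69] [148] [41,12,65,18] [137] [126] [34] [123] [98,49] [71,38] [102,43] [54,92].

11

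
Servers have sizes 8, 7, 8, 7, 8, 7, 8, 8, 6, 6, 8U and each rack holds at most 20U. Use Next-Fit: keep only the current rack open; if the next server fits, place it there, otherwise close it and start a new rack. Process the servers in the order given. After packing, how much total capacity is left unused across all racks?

19

rack 1: place 8U, 12U left
rack 1: place 7U, 5U left
rack 2: place 8U, 12U left
rack 2: place 7U, 5U left
rack 3: place 8U, 12U left
rack 3: place 7U, 5U left
rack 4: place 8U, 12U left
rack 4: place 8U, 4U left
rack 5: place 6U, 14U left
rack 5: place 6U, 8U left
rack 5: place 8U, 0U left
5 racks × 20U = 100U; used 81U; unused 19U.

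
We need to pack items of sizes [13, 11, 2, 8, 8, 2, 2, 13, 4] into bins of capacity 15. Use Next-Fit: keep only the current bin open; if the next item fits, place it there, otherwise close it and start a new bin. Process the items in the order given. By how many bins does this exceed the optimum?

Next-Fit: [13] [11,2] [8] [8,2,2] [13] [4] → 6 bins.
Total size 63; any packing needs at least ⌈63/15⌉ = 5 bins.
An optimal packing achieves that bound: [13,2] [13,2] [11,4] [8,2] [8] → 5 bins.
Excess: 6 − 5 = 1.

1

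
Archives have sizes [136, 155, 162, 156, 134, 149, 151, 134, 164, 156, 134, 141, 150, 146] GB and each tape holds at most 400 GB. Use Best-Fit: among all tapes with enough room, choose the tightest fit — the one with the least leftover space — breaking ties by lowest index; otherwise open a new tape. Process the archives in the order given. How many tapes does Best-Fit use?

7 tapes

136 GB → tape 1 (remaining 264 GB)
155 GB → tape 1 (remaining 109 GB)
162 GB → tape 2 (remaining 238 GB)
156 GB → tape 2 (remaining 82 GB)
134 GB → tape 3 (remaining 266 GB)
149 GB → tape 3 (remaining 117 GB)
151 GB → tape 4 (remaining 249 GB)
134 GB → tape 4 (remaining 115 GB)
164 GB → tape 5 (remaining 236 GB)
156 GB → tape 5 (remaining 80 GB)
134 GB → tape 6 (remaining 266 GB)
141 GB → tape 6 (remaining 125 GB)
150 GB → tape 7 (remaining 250 GB)
146 GB → tape 7 (remaining 104 GB)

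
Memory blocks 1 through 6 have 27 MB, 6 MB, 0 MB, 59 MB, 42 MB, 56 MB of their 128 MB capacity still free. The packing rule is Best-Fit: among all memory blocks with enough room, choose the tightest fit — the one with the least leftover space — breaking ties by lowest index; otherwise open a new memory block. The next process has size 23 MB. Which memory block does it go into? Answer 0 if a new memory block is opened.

1

Memory blocks with room: memory block 1 (27 MB), memory block 4 (59 MB), memory block 5 (42 MB), memory block 6 (56 MB).
Tightest fit is memory block 1 with 27 MB free.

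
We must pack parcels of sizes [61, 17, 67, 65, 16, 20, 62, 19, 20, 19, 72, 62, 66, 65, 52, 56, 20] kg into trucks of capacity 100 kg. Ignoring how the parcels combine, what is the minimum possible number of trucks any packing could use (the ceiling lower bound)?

Total size = 61 + 17 + 67 + 65 + 16 + 20 + 62 + 19 + 20 + 19 + 72 + 62 + 66 + 65 + 52 + 56 + 20 = 759 kg.
⌈759 / 100⌉ = 8.

8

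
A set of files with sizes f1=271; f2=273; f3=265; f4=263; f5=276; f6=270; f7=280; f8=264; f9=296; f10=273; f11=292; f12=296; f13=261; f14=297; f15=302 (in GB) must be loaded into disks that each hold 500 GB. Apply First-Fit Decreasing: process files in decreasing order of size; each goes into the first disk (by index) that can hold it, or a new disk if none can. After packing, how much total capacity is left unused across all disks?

Sorted descending: 302, 297, 296, 296, 292, 280, 276, 273, 273, 271, 270, 265, 264, 263, 261.
302 GB → disk 1 (remaining 198 GB)
297 GB → disk 2 (remaining 203 GB)
296 GB → disk 3 (remaining 204 GB)
296 GB → disk 4 (remaining 204 GB)
292 GB → disk 5 (remaining 208 GB)
280 GB → disk 6 (remaining 220 GB)
276 GB → disk 7 (remaining 224 GB)
273 GB → disk 8 (remaining 227 GB)
273 GB → disk 9 (remaining 227 GB)
271 GB → disk 10 (remaining 229 GB)
270 GB → disk 11 (remaining 230 GB)
265 GB → disk 12 (remaining 235 GB)
264 GB → disk 13 (remaining 236 GB)
263 GB → disk 14 (remaining 237 GB)
261 GB → disk 15 (remaining 239 GB)
15 disks × 500 GB = 7500 GB; used 4179 GB; unused 3321 GB.

3321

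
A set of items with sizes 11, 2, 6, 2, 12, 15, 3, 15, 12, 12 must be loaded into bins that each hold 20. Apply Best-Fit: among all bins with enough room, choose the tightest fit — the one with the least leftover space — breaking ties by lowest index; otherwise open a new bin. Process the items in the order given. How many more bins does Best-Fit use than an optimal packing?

Best-Fit: [11,2,6] [2,12] [15,3] [15] [12] [12] → 6 bins.
6 items exceed 10 (half the capacity), and no two of those can share a bin, so at least 6 bins are needed.
So 6 is already optimal.

0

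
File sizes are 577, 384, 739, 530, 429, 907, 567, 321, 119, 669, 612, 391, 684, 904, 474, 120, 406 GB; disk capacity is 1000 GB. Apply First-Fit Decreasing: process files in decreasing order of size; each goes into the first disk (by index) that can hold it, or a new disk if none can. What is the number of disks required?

10 disks

Sorted descending: 907, 904, 739, 684, 669, 612, 577, 567, 530, 474, 429, 406, 391, 384, 321, 120, 119.
Put 907 GB in disk 1; 93 GB remain.
Put 904 GB in disk 2; 96 GB remain.
Put 739 GB in disk 3; 261 GB remain.
Put 684 GB in disk 4; 316 GB remain.
Put 669 GB in disk 5; 331 GB remain.
Put 612 GB in disk 6; 388 GB remain.
Put 577 GB in disk 7; 423 GB remain.
Put 567 GB in disk 8; 433 GB remain.
Put 530 GB in disk 9; 470 GB remain.
Put 474 GB in disk 10; 526 GB remain.
Put 429 GB in disk 8; 4 GB remain.
Put 406 GB in disk 7; 17 GB remain.
Put 391 GB in disk 9; 79 GB remain.
Put 384 GB in disk 6; 4 GB remain.
Put 321 GB in disk 5; 10 GB remain.
Put 120 GB in disk 3; 141 GB remain.
Put 119 GB in disk 3; 22 GB remain.
Final disks: [907] [904] [739,120,119] [684] [669,321] [612,384] [577,406] [567,429] [530,391] [474].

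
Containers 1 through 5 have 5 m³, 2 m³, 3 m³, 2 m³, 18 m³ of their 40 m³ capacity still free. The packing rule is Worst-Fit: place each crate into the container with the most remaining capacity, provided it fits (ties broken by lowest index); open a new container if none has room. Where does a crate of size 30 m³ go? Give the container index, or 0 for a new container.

0

No container has ≥ 30 m³ free, so a new container is opened.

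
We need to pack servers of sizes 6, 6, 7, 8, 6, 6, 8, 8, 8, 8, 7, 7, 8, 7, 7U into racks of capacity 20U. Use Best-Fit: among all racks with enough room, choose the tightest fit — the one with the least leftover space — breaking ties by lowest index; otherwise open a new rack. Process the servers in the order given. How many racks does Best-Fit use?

Put 6U in rack 1; 14U remain.
Put 6U in rack 1; 8U remain.
Put 7U in rack 1; 1U remain.
Put 8U in rack 2; 12U remain.
Put 6U in rack 2; 6U remain.
Put 6U in rack 2; 0U remain.
Put 8U in rack 3; 12U remain.
Put 8U in rack 3; 4U remain.
Put 8U in rack 4; 12U remain.
Put 8U in rack 4; 4U remain.
Put 7U in rack 5; 13U remain.
Put 7U in rack 5; 6U remain.
Put 8U in rack 6; 12U remain.
Put 7U in rack 6; 5U remain.
Put 7U in rack 7; 13U remain.

7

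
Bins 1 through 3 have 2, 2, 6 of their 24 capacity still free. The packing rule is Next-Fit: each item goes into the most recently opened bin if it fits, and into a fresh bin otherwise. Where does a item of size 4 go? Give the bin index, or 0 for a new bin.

Next-Fit only looks at bin 3, which has 6 free.
4 fits there.

3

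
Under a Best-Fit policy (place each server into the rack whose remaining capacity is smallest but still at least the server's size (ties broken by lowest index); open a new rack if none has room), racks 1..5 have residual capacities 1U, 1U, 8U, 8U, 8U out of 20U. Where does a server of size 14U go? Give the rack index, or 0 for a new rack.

No rack has ≥ 14U free, so a new rack is opened.

0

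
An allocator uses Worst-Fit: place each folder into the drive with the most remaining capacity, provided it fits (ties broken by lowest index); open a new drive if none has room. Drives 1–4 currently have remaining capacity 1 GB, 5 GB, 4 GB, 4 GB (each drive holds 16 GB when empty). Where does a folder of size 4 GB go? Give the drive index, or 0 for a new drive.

2

Drives with room: drive 2 (5 GB), drive 3 (4 GB), drive 4 (4 GB).
Most room is drive 2 with 5 GB free.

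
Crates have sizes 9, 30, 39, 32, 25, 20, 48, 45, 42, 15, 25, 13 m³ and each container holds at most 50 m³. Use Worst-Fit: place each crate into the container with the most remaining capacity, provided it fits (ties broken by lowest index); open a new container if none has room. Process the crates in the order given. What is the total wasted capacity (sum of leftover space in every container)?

Put 9 m³ in container 1; 41 m³ remain.
Put 30 m³ in container 1; 11 m³ remain.
Put 39 m³ in container 2; 11 m³ remain.
Put 32 m³ in container 3; 18 m³ remain.
Put 25 m³ in container 4; 25 m³ remain.
Put 20 m³ in container 4; 5 m³ remain.
Put 48 m³ in container 5; 2 m³ remain.
Put 45 m³ in container 6; 5 m³ remain.
Put 42 m³ in container 7; 8 m³ remain.
Put 15 m³ in container 3; 3 m³ remain.
Put 25 m³ in container 8; 25 m³ remain.
Put 13 m³ in container 8; 12 m³ remain.
8 containers × 50 m³ = 400 m³; used 343 m³; unused 57 m³.

57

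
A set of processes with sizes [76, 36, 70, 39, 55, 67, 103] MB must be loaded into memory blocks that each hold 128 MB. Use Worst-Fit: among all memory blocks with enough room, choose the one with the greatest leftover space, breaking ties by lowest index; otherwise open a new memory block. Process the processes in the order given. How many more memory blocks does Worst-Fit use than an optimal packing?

Worst-Fit: [76,36] [70,39] [55,67] [103] → 4 memory blocks.
Total size 446 MB; any packing needs at least ⌈446/128⌉ = 4 memory blocks.
So 4 is already optimal.

0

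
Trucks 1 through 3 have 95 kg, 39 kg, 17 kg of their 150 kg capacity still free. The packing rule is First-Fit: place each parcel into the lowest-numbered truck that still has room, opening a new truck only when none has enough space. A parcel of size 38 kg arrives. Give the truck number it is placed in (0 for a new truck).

Trucks with room: truck 1 (95 kg), truck 2 (39 kg).
The first with room is truck 1.

1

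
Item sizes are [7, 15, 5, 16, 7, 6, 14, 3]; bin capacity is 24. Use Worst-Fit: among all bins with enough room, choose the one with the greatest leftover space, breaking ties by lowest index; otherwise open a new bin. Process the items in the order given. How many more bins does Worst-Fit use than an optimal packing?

Worst-Fit: [7,15] [5,16] [7,6,3] [14] → 4 bins.
Total size 73; any packing needs at least ⌈73/24⌉ = 4 bins.
So 4 is already optimal.

0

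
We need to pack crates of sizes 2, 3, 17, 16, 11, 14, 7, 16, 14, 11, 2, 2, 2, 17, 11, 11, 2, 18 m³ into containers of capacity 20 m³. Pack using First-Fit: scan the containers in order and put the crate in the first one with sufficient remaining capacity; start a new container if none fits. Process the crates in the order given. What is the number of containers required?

Put 2 m³ in container 1; 18 m³ remain.
Put 3 m³ in container 1; 15 m³ remain.
Put 17 m³ in container 2; 3 m³ remain.
Put 16 m³ in container 3; 4 m³ remain.
Put 11 m³ in container 1; 4 m³ remain.
Put 14 m³ in container 4; 6 m³ remain.
Put 7 m³ in container 5; 13 m³ remain.
Put 16 m³ in container 6; 4 m³ remain.
Put 14 m³ in container 7; 6 m³ remain.
Put 11 m³ in container 5; 2 m³ remain.
Put 2 m³ in container 1; 2 m³ remain.
Put 2 m³ in container 1; 0 m³ remain.
Put 2 m³ in container 2; 1 m³ remain.
Put 17 m³ in container 8; 3 m³ remain.
Put 11 m³ in container 9; 9 m³ remain.
Put 11 m³ in container 10; 9 m³ remain.
Put 2 m³ in container 3; 2 m³ remain.
Put 18 m³ in container 11; 2 m³ remain.
Final containers: [2,3,11,2,2] [17,2] [16,2] [14] [7,11] [16] [14] [17] [11] [11] [18].

11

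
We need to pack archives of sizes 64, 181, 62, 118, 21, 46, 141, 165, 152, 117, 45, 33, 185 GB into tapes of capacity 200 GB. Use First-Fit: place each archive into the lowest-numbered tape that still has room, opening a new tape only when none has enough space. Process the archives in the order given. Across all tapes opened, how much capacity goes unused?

270

tape 1: place 64 GB, 136 GB left
tape 2: place 181 GB, 19 GB left
tape 1: place 62 GB, 74 GB left
tape 3: place 118 GB, 82 GB left
tape 1: place 21 GB, 53 GB left
tape 1: place 46 GB, 7 GB left
tape 4: place 141 GB, 59 GB left
tape 5: place 165 GB, 35 GB left
tape 6: place 152 GB, 48 GB left
tape 7: place 117 GB, 83 GB left
tape 3: place 45 GB, 37 GB left
tape 3: place 33 GB, 4 GB left
tape 8: place 185 GB, 15 GB left
8 tapes × 200 GB = 1600 GB; used 1330 GB; unused 270 GB.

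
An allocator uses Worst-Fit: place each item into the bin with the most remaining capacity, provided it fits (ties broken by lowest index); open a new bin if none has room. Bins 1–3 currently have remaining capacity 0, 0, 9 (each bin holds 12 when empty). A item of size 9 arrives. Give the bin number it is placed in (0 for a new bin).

Bins with room: bin 3 (9).
Most room is bin 3 with 9 free.

3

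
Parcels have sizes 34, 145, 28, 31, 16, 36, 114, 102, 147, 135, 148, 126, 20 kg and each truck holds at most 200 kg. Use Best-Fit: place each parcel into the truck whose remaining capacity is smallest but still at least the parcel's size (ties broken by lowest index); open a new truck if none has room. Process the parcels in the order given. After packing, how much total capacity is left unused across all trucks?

truck 1: place 34 kg, 166 kg left
truck 1: place 145 kg, 21 kg left
truck 2: place 28 kg, 172 kg left
truck 2: place 31 kg, 141 kg left
truck 1: place 16 kg, 5 kg left
truck 2: place 36 kg, 105 kg left
truck 3: place 114 kg, 86 kg left
truck 2: place 102 kg, 3 kg left
truck 4: place 147 kg, 53 kg left
truck 5: place 135 kg, 65 kg left
truck 6: place 148 kg, 52 kg left
truck 7: place 126 kg, 74 kg left
truck 6: place 20 kg, 32 kg left
7 trucks × 200 kg = 1400 kg; used 1082 kg; unused 318 kg.

318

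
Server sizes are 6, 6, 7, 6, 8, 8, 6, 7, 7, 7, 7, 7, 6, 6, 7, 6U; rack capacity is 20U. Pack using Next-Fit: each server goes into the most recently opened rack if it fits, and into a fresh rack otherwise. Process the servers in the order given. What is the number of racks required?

7 racks

rack 1: place 6U, 14U left
rack 1: place 6U, 8U left
rack 1: place 7U, 1U left
rack 2: place 6U, 14U left
rack 2: place 8U, 6U left
rack 3: place 8U, 12U left
rack 3: place 6U, 6U left
rack 4: place 7U, 13U left
rack 4: place 7U, 6U left
rack 5: place 7U, 13U left
rack 5: place 7U, 6U left
rack 6: place 7U, 13U left
rack 6: place 6U, 7U left
rack 6: place 6U, 1U left
rack 7: place 7U, 13U left
rack 7: place 6U, 7U left
Final racks: [6,6,7] [6,8] [8,6] [7,7] [7,7] [7,6,6] [7,6].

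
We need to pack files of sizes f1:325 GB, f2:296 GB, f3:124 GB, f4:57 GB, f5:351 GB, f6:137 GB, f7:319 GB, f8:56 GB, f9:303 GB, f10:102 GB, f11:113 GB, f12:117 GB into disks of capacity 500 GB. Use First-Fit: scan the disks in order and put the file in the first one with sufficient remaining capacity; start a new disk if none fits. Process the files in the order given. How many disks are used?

6 disks

disk 1: place f1 (325 GB), 175 GB left
disk 2: place f2 (296 GB), 204 GB left
disk 1: place f3 (124 GB), 51 GB left
disk 2: place f4 (57 GB), 147 GB left
disk 3: place f5 (351 GB), 149 GB left
disk 2: place f6 (137 GB), 10 GB left
disk 4: place f7 (319 GB), 181 GB left
disk 3: place f8 (56 GB), 93 GB left
disk 5: place f9 (303 GB), 197 GB left
disk 4: place f10 (102 GB), 79 GB left
disk 5: place f11 (113 GB), 84 GB left
disk 6: place f12 (117 GB), 383 GB left
Final disks: [325,124] [296,57,137] [351,56] [319,102] [303,113] [117].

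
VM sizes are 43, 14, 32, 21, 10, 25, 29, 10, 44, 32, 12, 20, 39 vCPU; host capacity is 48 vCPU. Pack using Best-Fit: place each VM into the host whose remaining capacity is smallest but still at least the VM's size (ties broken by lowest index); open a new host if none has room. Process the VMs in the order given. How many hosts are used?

8

host 1: place 43 vCPU, 5 vCPU left
host 2: place 14 vCPU, 34 vCPU left
host 2: place 32 vCPU, 2 vCPU left
host 3: place 21 vCPU, 27 vCPU left
host 3: place 10 vCPU, 17 vCPU left
host 4: place 25 vCPU, 23 vCPU left
host 5: place 29 vCPU, 19 vCPU left
host 3: place 10 vCPU, 7 vCPU left
host 6: place 44 vCPU, 4 vCPU left
host 7: place 32 vCPU, 16 vCPU left
host 7: place 12 vCPU, 4 vCPU left
host 4: place 20 vCPU, 3 vCPU left
host 8: place 39 vCPU, 9 vCPU left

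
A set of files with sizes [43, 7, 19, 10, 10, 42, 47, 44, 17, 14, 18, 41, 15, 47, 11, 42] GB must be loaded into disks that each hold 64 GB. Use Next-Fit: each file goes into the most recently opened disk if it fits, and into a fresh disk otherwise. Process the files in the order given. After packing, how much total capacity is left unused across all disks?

disk 1: place 43 GB, 21 GB left
disk 1: place 7 GB, 14 GB left
disk 2: place 19 GB, 45 GB left
disk 2: place 10 GB, 35 GB left
disk 2: place 10 GB, 25 GB left
disk 3: place 42 GB, 22 GB left
disk 4: place 47 GB, 17 GB left
disk 5: place 44 GB, 20 GB left
disk 5: place 17 GB, 3 GB left
disk 6: place 14 GB, 50 GB left
disk 6: place 18 GB, 32 GB left
disk 7: place 41 GB, 23 GB left
disk 7: place 15 GB, 8 GB left
disk 8: place 47 GB, 17 GB left
disk 8: place 11 GB, 6 GB left
disk 9: place 42 GB, 22 GB left
9 disks × 64 GB = 576 GB; used 427 GB; unused 149 GB.

149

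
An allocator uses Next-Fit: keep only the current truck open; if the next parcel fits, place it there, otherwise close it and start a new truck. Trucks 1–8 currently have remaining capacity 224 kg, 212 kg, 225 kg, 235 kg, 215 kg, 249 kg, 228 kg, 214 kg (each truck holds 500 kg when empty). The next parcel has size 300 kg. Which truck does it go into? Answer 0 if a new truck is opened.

0

Next-Fit only looks at truck 8, which has 214 kg free.
300 kg does not fit, so a new truck is opened.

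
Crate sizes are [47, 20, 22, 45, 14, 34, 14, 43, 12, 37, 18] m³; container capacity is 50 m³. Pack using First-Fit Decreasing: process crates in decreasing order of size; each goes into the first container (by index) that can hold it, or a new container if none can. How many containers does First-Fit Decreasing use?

7

Sorted descending: 47, 45, 43, 37, 34, 22, 20, 18, 14, 14, 12.
47 m³ → container 1 (remaining 3 m³)
45 m³ → container 2 (remaining 5 m³)
43 m³ → container 3 (remaining 7 m³)
37 m³ → container 4 (remaining 13 m³)
34 m³ → container 5 (remaining 16 m³)
22 m³ → container 6 (remaining 28 m³)
20 m³ → container 6 (remaining 8 m³)
18 m³ → container 7 (remaining 32 m³)
14 m³ → container 5 (remaining 2 m³)
14 m³ → container 7 (remaining 18 m³)
12 m³ → container 4 (remaining 1 m³)
Final containers: [47] [45] [43] [37,12] [34,14] [22,20] [18,14].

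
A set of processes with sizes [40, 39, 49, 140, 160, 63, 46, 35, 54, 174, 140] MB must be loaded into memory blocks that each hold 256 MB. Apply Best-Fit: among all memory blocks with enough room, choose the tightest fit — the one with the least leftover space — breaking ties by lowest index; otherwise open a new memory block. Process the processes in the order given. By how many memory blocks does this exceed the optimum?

Best-Fit: [40,39,49,54] [140,46,35] [160,63] [174] [140] → 5 memory blocks.
Total size 940 MB; any packing needs at least ⌈940/256⌉ = 4 memory blocks.
An optimal packing achieves that bound: [174,63] [160,54,40] [140,49,46] [140,39,35] → 4 memory blocks.
Excess: 5 − 4 = 1.

1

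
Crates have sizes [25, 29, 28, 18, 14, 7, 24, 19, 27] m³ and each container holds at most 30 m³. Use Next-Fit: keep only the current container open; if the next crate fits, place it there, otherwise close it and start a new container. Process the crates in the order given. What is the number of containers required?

25 m³ → container 1 (remaining 5 m³)
29 m³ → container 2 (remaining 1 m³)
28 m³ → container 3 (remaining 2 m³)
18 m³ → container 4 (remaining 12 m³)
14 m³ → container 5 (remaining 16 m³)
7 m³ → container 5 (remaining 9 m³)
24 m³ → container 6 (remaining 6 m³)
19 m³ → container 7 (remaining 11 m³)
27 m³ → container 8 (remaining 3 m³)
Final containers: [25] [29] [28] [18] [14,7] [24] [19] [27].

8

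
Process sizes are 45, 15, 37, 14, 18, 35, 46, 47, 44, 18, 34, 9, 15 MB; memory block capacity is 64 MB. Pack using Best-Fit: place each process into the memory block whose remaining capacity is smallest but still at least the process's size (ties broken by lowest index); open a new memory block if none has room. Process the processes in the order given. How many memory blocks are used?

memory block 1: place 45 MB, 19 MB left
memory block 1: place 15 MB, 4 MB left
memory block 2: place 37 MB, 27 MB left
memory block 2: place 14 MB, 13 MB left
memory block 3: place 18 MB, 46 MB left
memory block 3: place 35 MB, 11 MB left
memory block 4: place 46 MB, 18 MB left
memory block 5: place 47 MB, 17 MB left
memory block 6: place 44 MB, 20 MB left
memory block 4: place 18 MB, 0 MB left
memory block 7: place 34 MB, 30 MB left
memory block 3: place 9 MB, 2 MB left
memory block 5: place 15 MB, 2 MB left
Final memory blocks: [45,15] [37,14] [18,35,9] [46,18] [47,15] [44] [34].

7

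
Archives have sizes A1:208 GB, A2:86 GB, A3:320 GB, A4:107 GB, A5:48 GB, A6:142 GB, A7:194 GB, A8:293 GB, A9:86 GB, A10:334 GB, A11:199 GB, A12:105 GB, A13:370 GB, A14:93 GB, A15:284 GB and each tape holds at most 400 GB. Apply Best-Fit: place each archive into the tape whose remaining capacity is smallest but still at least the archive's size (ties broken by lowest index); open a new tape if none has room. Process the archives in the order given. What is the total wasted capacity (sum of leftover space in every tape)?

Put A1 (208 GB) in tape 1; 192 GB remain.
Put A2 (86 GB) in tape 1; 106 GB remain.
Put A3 (320 GB) in tape 2; 80 GB remain.
Put A4 (107 GB) in tape 3; 293 GB remain.
Put A5 (48 GB) in tape 2; 32 GB remain.
Put A6 (142 GB) in tape 3; 151 GB remain.
Put A7 (194 GB) in tape 4; 206 GB remain.
Put A8 (293 GB) in tape 5; 107 GB remain.
Put A9 (86 GB) in tape 1; 20 GB remain.
Put A10 (334 GB) in tape 6; 66 GB remain.
Put A11 (199 GB) in tape 4; 7 GB remain.
Put A12 (105 GB) in tape 5; 2 GB remain.
Put A13 (370 GB) in tape 7; 30 GB remain.
Put A14 (93 GB) in tape 3; 58 GB remain.
Put A15 (284 GB) in tape 8; 116 GB remain.
8 tapes × 400 GB = 3200 GB; used 2869 GB; unused 331 GB.

331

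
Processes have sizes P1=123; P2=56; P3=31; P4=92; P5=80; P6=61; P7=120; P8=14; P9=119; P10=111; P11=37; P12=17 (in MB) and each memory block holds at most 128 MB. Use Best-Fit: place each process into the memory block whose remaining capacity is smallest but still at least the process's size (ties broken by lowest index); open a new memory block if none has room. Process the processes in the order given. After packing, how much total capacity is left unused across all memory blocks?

memory block 1: place P1 (123 MB), 5 MB left
memory block 2: place P2 (56 MB), 72 MB left
memory block 2: place P3 (31 MB), 41 MB left
memory block 3: place P4 (92 MB), 36 MB left
memory block 4: place P5 (80 MB), 48 MB left
memory block 5: place P6 (61 MB), 67 MB left
memory block 6: place P7 (120 MB), 8 MB left
memory block 3: place P8 (14 MB), 22 MB left
memory block 7: place P9 (119 MB), 9 MB left
memory block 8: place P10 (111 MB), 17 MB left
memory block 2: place P11 (37 MB), 4 MB left
memory block 8: place P12 (17 MB), 0 MB left
8 memory blocks × 128 MB = 1024 MB; used 861 MB; unused 163 MB.

163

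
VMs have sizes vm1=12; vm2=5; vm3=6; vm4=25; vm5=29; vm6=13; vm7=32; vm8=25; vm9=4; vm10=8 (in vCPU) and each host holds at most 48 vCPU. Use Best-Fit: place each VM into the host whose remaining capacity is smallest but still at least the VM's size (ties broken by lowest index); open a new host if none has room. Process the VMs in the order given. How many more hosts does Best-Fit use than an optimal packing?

0

Best-Fit: [12,5,6,25] [29,13,4] [32,8] [25] → 4 hosts.
Total size 159 vCPU; any packing needs at least ⌈159/48⌉ = 4 hosts.
So 4 is already optimal.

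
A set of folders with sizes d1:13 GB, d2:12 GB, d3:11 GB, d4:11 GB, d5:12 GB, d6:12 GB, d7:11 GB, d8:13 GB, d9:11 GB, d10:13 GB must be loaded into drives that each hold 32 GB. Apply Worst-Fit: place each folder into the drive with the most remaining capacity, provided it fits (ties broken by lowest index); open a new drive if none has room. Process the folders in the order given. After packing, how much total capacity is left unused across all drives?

Put d1 (13 GB) in drive 1; 19 GB remain.
Put d2 (12 GB) in drive 1; 7 GB remain.
Put d3 (11 GB) in drive 2; 21 GB remain.
Put d4 (11 GB) in drive 2; 10 GB remain.
Put d5 (12 GB) in drive 3; 20 GB remain.
Put d6 (12 GB) in drive 3; 8 GB remain.
Put d7 (11 GB) in drive 4; 21 GB remain.
Put d8 (13 GB) in drive 4; 8 GB remain.
Put d9 (11 GB) in drive 5; 21 GB remain.
Put d10 (13 GB) in drive 5; 8 GB remain.
5 drives × 32 GB = 160 GB; used 119 GB; unused 41 GB.

41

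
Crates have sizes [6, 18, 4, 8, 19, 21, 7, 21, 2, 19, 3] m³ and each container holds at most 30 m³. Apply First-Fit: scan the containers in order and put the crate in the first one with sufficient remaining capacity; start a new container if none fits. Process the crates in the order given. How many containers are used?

5 containers

container 1: place 6 m³, 24 m³ left
container 1: place 18 m³, 6 m³ left
container 1: place 4 m³, 2 m³ left
container 2: place 8 m³, 22 m³ left
container 2: place 19 m³, 3 m³ left
container 3: place 21 m³, 9 m³ left
container 3: place 7 m³, 2 m³ left
container 4: place 21 m³, 9 m³ left
container 1: place 2 m³, 0 m³ left
container 5: place 19 m³, 11 m³ left
container 2: place 3 m³, 0 m³ left
Final containers: [6,18,4,2] [8,19,3] [21,7] [21] [19].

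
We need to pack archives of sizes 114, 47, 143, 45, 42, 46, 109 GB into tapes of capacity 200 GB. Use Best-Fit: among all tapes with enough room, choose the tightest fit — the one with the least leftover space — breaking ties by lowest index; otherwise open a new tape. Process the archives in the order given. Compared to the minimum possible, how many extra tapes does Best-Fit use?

0

Best-Fit: [114,47] [143,45] [42,46,109] → 3 tapes.
Total size 546 GB; any packing needs at least ⌈546/200⌉ = 3 tapes.
So 3 is already optimal.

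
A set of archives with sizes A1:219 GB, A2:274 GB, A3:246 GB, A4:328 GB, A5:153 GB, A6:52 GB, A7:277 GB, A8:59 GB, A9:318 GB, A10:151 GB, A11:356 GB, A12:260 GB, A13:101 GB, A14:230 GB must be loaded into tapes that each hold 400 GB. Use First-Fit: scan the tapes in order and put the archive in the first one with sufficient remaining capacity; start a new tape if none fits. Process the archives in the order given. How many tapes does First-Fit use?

9

Put A1 (219 GB) in tape 1; 181 GB remain.
Put A2 (274 GB) in tape 2; 126 GB remain.
Put A3 (246 GB) in tape 3; 154 GB remain.
Put A4 (328 GB) in tape 4; 72 GB remain.
Put A5 (153 GB) in tape 1; 28 GB remain.
Put A6 (52 GB) in tape 2; 74 GB remain.
Put A7 (277 GB) in tape 5; 123 GB remain.
Put A8 (59 GB) in tape 2; 15 GB remain.
Put A9 (318 GB) in tape 6; 82 GB remain.
Put A10 (151 GB) in tape 3; 3 GB remain.
Put A11 (356 GB) in tape 7; 44 GB remain.
Put A12 (260 GB) in tape 8; 140 GB remain.
Put A13 (101 GB) in tape 5; 22 GB remain.
Put A14 (230 GB) in tape 9; 170 GB remain.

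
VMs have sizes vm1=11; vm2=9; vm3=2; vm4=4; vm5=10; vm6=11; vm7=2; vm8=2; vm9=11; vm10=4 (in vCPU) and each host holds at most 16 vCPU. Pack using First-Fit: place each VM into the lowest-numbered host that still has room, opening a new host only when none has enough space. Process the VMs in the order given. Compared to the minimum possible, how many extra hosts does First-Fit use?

0

First-Fit: [11,2,2] [9,4,2] [10,4] [11] [11] → 5 hosts.
Total size 66 vCPU; any packing needs at least ⌈66/16⌉ = 5 hosts.
So 5 is already optimal.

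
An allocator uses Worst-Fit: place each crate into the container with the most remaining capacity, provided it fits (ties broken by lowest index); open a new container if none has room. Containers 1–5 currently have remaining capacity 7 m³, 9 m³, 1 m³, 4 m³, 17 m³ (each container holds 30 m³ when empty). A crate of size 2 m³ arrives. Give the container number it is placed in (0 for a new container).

Containers with room: container 1 (7 m³), container 2 (9 m³), container 4 (4 m³), container 5 (17 m³).
Most room is container 5 with 17 m³ free.

5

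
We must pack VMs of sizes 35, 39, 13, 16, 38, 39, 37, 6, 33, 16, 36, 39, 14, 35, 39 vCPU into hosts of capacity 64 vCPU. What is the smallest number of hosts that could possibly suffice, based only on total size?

7

Total size = 35 + 39 + 13 + 16 + 38 + 39 + 37 + 6 + 33 + 16 + 36 + 39 + 14 + 35 + 39 = 435 vCPU.
⌈435 / 64⌉ = 7.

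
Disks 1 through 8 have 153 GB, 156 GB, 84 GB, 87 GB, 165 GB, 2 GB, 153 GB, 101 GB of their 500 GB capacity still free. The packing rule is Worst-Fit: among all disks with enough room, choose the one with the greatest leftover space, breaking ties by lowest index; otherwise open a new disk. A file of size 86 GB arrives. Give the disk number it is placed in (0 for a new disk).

5

Disks with room: disk 1 (153 GB), disk 2 (156 GB), disk 4 (87 GB), disk 5 (165 GB), disk 7 (153 GB), disk 8 (101 GB).
Most room is disk 5 with 165 GB free.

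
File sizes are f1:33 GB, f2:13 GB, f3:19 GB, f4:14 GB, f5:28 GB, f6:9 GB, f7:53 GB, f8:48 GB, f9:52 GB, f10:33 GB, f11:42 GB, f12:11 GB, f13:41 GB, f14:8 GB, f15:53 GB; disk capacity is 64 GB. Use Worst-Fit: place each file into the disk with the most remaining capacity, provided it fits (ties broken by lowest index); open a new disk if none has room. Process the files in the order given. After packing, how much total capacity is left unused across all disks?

disk 1: place f1 (33 GB), 31 GB left
disk 1: place f2 (13 GB), 18 GB left
disk 2: place f3 (19 GB), 45 GB left
disk 2: place f4 (14 GB), 31 GB left
disk 2: place f5 (28 GB), 3 GB left
disk 1: place f6 (9 GB), 9 GB left
disk 3: place f7 (53 GB), 11 GB left
disk 4: place f8 (48 GB), 16 GB left
disk 5: place f9 (52 GB), 12 GB left
disk 6: place f10 (33 GB), 31 GB left
disk 7: place f11 (42 GB), 22 GB left
disk 6: place f12 (11 GB), 20 GB left
disk 8: place f13 (41 GB), 23 GB left
disk 8: place f14 (8 GB), 15 GB left
disk 9: place f15 (53 GB), 11 GB left
9 disks × 64 GB = 576 GB; used 457 GB; unused 119 GB.

119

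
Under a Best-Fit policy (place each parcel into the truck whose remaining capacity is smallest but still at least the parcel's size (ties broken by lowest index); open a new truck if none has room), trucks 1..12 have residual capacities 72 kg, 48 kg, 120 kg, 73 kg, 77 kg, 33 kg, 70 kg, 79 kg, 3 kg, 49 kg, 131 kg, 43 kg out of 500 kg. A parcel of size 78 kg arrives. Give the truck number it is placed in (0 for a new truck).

Trucks with room: truck 3 (120 kg), truck 8 (79 kg), truck 11 (131 kg).
Tightest fit is truck 8 with 79 kg free.

8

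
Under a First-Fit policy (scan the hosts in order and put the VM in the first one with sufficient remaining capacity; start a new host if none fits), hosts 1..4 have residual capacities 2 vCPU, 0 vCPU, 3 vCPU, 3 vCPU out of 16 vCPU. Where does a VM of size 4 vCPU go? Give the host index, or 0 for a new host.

No host has ≥ 4 vCPU free, so a new host is opened.

0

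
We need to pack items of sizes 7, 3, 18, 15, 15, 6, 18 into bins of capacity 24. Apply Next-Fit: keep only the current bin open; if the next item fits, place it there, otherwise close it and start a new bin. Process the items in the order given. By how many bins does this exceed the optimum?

1

Next-Fit: [7,3] [18] [15] [15,6] [18] → 5 bins.
Total size 82; any packing needs at least ⌈82/24⌉ = 4 bins.
An optimal packing achieves that bound: [18,6] [18,3] [15,7] [15] → 4 bins.
Excess: 5 − 4 = 1.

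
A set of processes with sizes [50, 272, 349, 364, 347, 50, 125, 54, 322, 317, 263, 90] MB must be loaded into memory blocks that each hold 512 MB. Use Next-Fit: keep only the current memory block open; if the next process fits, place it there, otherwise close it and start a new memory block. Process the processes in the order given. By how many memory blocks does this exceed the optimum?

0

Next-Fit: [50,272] [349] [364] [347,50] [125,54,322] [317] [263,90] → 7 memory blocks.
7 processes exceed 256 MB (half the capacity), and no two of those can share a memory block, so at least 7 memory blocks are needed.
So 7 is already optimal.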